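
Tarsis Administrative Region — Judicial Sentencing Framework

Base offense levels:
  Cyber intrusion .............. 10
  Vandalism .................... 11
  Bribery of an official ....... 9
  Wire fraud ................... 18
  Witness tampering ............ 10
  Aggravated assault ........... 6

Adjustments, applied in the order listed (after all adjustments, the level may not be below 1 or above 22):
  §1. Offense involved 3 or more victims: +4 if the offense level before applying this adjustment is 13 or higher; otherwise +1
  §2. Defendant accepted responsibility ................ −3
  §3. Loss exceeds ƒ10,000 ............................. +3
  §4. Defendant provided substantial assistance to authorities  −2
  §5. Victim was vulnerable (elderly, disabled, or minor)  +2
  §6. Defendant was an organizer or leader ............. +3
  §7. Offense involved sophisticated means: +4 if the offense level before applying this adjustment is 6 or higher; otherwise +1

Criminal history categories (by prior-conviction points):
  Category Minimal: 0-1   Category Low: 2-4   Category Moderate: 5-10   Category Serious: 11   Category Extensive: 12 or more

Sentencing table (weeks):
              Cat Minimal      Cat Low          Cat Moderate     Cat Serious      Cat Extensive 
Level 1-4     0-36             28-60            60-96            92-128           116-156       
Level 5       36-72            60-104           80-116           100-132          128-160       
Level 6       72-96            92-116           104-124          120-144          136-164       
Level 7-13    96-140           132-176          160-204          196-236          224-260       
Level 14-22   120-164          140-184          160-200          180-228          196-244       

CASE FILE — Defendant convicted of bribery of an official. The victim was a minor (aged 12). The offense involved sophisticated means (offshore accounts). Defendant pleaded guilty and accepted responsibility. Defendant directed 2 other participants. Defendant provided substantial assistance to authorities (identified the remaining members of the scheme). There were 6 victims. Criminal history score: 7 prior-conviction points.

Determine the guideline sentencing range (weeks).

160-200 weeks

Base offense level for bribery of an official: 9.
§1 applies (level before this adjustment is 9 < 13, so +1): 9 + 1 = 10.
§2 applies: 10 − 3 = 7.
§3 does not apply.
§4 applies: 7 − 2 = 5.
§5 applies: 5 + 2 = 7.
§6 applies: 7 + 3 = 10.
§7 applies (level before this adjustment is 10 ≥ 6, so +4): 10 + 4 = 14.
Final offense level: 14.
Criminal history: 7 prior points → Category Moderate (5-10).
Level 14 falls in the 14-22 band.
Grid: Level 14-22 × Category Moderate = 160-200 weeks.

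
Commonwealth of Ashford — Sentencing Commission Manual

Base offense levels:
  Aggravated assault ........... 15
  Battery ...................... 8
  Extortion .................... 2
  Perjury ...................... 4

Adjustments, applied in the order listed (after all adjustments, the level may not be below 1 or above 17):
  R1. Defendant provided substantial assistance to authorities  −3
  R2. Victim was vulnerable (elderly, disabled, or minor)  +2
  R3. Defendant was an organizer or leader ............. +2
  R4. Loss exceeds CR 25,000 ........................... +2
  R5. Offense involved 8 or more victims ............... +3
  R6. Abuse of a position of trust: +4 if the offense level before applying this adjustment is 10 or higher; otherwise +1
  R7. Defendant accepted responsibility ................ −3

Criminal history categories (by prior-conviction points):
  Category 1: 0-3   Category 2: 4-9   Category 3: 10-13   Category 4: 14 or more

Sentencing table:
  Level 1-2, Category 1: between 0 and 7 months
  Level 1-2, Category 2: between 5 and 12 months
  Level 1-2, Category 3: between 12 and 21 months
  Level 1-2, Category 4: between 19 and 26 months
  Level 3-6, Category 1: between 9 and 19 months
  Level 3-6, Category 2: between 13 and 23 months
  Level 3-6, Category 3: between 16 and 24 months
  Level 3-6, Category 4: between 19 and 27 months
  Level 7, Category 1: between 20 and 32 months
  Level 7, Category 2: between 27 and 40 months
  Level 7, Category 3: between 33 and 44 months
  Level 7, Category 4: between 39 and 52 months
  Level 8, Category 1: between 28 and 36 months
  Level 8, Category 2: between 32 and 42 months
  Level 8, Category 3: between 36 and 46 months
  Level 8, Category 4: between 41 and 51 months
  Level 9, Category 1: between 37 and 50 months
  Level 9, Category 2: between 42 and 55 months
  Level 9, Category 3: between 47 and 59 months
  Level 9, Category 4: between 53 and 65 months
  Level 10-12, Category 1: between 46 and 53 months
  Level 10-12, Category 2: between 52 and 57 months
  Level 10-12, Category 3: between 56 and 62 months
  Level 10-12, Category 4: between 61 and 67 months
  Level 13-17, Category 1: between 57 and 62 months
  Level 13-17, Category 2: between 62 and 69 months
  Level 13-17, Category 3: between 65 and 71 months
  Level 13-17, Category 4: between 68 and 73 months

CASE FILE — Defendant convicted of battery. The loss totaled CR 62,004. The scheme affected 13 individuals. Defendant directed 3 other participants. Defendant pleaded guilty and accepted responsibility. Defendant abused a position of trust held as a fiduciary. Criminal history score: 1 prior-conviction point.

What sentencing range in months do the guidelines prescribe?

Base offense level for battery: 8.
R2 does not apply.
R3 applies: 8 + 2 = 10.
R4 applies: 10 + 2 = 12.
R5 applies: 12 + 3 = 15.
R6 applies (level before this adjustment is 15 ≥ 10, so +4): 15 + 4 = 19.
R7 applies: 19 − 3 = 16.
Final offense level: 16.
Criminal history: 1 prior point → Category 1 (0-3).
Level 16 falls in the 13-17 band.
Grid: Level 13-17 × Category 1 = 57-62 months.

57-62 months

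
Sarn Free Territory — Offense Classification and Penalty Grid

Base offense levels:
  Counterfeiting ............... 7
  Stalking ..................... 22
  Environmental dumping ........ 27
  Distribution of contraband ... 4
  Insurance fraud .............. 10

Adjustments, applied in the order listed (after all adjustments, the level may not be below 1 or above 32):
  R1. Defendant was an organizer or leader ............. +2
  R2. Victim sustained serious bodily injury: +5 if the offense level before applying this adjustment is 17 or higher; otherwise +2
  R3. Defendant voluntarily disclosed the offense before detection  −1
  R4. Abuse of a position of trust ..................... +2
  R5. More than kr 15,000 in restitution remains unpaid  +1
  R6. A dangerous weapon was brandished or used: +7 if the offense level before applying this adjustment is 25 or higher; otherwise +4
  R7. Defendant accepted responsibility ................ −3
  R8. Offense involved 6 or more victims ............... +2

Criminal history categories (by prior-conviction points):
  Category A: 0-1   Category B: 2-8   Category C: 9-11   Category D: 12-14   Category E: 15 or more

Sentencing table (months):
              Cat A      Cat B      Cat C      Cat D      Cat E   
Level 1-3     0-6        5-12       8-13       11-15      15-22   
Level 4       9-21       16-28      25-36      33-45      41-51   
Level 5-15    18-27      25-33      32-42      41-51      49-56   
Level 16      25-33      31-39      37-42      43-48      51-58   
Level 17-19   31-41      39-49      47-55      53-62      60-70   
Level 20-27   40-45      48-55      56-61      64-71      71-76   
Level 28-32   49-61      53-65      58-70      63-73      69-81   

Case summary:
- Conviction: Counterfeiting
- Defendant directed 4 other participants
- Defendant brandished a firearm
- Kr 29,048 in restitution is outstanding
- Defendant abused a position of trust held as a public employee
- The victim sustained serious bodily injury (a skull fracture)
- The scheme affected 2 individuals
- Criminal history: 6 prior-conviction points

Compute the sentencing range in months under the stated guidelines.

Base offense level for counterfeiting: 7.
R1 applies: 7 + 2 = 9.
R2 applies (level before this adjustment is 9 < 17, so +2): 9 + 2 = 11.
R3 does not apply.
R4 applies: 11 + 2 = 13.
R5 applies: 13 + 1 = 14.
R6 applies (level before this adjustment is 14 < 25, so +4): 14 + 4 = 18.
R7 does not apply.
R8 does not apply.
Final offense level: 18.
Criminal history: 6 prior points → Category B (2-8).
Level 18 falls in the 17-19 band.
Grid: Level 17-19 × Category B = 39-49 months.

39-49 months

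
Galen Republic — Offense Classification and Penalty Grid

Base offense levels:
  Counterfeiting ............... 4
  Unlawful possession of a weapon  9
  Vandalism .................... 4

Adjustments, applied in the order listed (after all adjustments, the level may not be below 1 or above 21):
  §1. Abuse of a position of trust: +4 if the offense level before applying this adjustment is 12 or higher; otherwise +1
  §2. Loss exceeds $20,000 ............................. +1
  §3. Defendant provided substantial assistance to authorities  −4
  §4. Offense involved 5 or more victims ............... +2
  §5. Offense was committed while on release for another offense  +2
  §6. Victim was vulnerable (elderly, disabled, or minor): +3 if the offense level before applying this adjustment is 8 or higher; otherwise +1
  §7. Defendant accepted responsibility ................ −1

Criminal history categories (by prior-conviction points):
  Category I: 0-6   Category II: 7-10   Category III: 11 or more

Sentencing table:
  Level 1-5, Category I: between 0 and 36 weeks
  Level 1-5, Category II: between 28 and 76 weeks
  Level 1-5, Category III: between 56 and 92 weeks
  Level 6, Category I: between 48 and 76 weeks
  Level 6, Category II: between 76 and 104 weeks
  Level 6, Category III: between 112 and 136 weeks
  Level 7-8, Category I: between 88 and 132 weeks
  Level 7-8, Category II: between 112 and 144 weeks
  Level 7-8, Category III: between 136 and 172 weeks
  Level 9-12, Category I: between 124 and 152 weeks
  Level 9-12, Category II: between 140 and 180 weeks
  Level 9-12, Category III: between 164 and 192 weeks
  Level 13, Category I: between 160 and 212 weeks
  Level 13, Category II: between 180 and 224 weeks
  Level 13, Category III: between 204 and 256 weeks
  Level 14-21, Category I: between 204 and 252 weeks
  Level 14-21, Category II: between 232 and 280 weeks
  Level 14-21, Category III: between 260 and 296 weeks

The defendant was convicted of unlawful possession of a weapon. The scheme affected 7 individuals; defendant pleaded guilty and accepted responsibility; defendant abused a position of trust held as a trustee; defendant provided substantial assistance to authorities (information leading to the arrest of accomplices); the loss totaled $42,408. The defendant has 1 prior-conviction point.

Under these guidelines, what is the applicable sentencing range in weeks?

88-132 weeks

Base offense level for unlawful possession of a weapon: 9.
§1 applies (level before this adjustment is 9 < 12, so +1): 9 + 1 = 10.
§2 applies: 10 + 1 = 11.
§3 applies: 11 − 4 = 7.
§4 applies: 7 + 2 = 9.
§7 applies: 9 − 1 = 8.
Final offense level: 8.
Criminal history: 1 prior point → Category I (0-6).
Level 8 falls in the 7-8 band.
Grid: Level 7-8 × Category I = 88-132 weeks.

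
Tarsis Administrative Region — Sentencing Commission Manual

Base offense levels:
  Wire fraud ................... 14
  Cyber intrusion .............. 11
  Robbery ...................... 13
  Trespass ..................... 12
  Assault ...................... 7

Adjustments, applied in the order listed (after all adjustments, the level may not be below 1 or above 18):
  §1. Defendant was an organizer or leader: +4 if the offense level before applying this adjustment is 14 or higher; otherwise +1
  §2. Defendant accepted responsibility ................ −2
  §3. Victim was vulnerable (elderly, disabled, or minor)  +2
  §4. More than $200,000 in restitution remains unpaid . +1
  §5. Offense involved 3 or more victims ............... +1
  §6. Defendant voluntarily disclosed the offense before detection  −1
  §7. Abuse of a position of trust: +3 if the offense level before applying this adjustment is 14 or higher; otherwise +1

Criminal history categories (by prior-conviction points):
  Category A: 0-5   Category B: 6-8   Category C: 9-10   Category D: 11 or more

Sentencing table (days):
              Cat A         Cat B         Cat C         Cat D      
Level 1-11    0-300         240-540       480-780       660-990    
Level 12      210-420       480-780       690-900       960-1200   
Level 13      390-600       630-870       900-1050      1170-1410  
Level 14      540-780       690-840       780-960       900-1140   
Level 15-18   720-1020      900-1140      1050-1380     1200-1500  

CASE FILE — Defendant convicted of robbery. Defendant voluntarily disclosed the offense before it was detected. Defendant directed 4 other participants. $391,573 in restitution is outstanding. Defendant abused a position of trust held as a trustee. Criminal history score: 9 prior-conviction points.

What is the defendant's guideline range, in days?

Base offense level for robbery: 13.
§1 applies (level before this adjustment is 13 < 14, so +1): 13 + 1 = 14.
§2 does not apply.
§4 applies: 14 + 1 = 15.
§5 does not apply.
§6 applies: 15 − 1 = 14.
§7 applies (level before this adjustment is 14 ≥ 14, so +3): 14 + 3 = 17.
Final offense level: 17.
Criminal history: 9 prior points → Category C (9-10).
Level 17 falls in the 15-18 band.
Grid: Level 15-18 × Category C = 1050-1380 days.

1050-1380 days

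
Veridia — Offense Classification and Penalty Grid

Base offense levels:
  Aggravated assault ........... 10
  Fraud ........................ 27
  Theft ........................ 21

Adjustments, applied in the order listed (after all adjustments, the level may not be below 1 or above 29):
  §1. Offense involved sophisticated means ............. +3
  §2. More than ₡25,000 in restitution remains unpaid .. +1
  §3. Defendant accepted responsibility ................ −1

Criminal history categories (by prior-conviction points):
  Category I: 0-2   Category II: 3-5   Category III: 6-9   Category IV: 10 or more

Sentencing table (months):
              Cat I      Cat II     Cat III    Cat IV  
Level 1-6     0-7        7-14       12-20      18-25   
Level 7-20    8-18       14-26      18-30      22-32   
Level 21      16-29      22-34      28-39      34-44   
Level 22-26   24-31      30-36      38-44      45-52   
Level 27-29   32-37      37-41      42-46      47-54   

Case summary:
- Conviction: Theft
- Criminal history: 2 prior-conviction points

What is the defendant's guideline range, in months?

16-29 months

Base offense level for theft: 21.
Final offense level: 21.
Criminal history: 2 prior points → Category I (0-2).
Level 21 falls in the 21 band.
Grid: Level 21 × Category I = 16-29 months.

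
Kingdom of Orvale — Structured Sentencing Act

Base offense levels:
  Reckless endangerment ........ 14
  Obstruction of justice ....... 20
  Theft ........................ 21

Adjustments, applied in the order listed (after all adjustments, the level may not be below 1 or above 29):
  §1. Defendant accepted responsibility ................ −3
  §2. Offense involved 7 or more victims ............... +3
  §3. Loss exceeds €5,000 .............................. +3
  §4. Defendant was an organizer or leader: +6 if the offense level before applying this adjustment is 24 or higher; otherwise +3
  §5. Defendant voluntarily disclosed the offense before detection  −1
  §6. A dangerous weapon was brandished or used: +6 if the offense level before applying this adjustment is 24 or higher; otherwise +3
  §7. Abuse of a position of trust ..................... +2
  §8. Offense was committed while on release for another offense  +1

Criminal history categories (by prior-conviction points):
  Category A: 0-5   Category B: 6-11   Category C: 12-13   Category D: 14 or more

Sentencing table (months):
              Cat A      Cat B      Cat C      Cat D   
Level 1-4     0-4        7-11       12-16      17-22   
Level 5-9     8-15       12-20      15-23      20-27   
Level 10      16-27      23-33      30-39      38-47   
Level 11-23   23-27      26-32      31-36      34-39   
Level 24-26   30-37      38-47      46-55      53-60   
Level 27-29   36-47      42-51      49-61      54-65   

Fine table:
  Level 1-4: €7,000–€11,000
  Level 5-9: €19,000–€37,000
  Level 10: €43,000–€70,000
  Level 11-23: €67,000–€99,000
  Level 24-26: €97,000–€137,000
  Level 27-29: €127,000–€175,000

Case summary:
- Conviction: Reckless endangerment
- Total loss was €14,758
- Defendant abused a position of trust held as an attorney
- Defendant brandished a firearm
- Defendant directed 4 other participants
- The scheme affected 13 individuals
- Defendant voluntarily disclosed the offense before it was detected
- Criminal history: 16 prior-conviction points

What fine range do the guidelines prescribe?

€127,000–€175,000

Base offense level for reckless endangerment: 14.
§1 does not apply.
§2 applies: 14 + 3 = 17.
§3 applies: 17 + 3 = 20.
§4 applies (level before this adjustment is 20 < 24, so +3): 20 + 3 = 23.
§5 applies: 23 − 1 = 22.
§6 applies (level before this adjustment is 22 < 24, so +3): 22 + 3 = 25.
§7 applies: 25 + 2 = 27.
§8 does not apply.
Final offense level: 27.
Level 27 falls in the 27-29 band.
Fine table: Level 27-29 → €127,000–€175,000.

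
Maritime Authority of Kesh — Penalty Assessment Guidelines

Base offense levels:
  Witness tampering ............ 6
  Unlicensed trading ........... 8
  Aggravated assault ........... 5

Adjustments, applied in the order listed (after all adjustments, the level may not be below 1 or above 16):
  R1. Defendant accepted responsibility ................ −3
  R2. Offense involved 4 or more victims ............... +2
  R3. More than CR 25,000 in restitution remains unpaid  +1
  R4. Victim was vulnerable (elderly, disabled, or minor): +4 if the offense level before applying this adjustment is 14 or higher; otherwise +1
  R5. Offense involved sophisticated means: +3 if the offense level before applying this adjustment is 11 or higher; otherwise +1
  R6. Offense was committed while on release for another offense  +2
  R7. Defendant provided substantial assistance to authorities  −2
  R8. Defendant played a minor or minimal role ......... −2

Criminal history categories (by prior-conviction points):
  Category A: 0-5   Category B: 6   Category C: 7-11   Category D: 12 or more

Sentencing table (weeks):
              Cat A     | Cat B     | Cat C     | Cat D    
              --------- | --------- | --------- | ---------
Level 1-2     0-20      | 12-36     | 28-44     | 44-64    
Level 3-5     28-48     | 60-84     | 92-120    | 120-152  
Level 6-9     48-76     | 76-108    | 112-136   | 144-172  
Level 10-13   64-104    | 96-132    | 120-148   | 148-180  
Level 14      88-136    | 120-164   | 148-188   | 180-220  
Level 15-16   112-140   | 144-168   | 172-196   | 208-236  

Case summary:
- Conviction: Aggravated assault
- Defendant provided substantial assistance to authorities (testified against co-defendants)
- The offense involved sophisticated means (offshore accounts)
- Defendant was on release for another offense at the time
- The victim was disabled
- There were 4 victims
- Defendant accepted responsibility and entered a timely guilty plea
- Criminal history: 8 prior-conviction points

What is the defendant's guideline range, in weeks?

112-136 weeks

Base offense level for aggravated assault: 5.
R1 applies: 5 − 3 = 2.
R2 applies: 2 + 2 = 4.
R3 does not apply.
R4 applies (level before this adjustment is 4 < 14, so +1): 4 + 1 = 5.
R5 applies (level before this adjustment is 5 < 11, so +1): 5 + 1 = 6.
R6 applies: 6 + 2 = 8.
R7 applies: 8 − 2 = 6.
R8 does not apply.
Final offense level: 6.
Criminal history: 8 prior points → Category C (7-11).
Level 6 falls in the 6-9 band.
Grid: Level 6-9 × Category C = 112-136 weeks.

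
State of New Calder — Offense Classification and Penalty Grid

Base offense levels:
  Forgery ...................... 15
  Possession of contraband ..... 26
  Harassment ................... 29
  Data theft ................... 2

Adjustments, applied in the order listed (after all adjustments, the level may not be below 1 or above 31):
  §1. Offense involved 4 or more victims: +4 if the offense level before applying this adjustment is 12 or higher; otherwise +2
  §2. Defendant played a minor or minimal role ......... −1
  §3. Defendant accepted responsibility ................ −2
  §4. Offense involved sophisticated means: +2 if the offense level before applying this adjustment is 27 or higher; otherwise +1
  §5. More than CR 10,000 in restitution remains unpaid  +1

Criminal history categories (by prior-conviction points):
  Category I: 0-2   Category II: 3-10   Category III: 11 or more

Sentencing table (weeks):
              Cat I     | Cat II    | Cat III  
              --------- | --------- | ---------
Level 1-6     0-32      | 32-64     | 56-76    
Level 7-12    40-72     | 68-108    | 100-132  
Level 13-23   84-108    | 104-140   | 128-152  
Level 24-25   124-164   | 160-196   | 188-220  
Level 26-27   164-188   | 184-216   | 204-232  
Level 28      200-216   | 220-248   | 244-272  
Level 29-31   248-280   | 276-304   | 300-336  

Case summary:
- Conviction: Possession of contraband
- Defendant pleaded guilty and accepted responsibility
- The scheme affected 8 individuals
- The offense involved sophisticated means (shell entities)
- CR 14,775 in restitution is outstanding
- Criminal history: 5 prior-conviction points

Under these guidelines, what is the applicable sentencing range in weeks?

276-304 weeks

Base offense level for possession of contraband: 26.
§1 applies (level before this adjustment is 26 ≥ 12, so +4): 26 + 4 = 30.
§2 does not apply.
§3 applies: 30 − 2 = 28.
§4 applies (level before this adjustment is 28 ≥ 27, so +2): 28 + 2 = 30.
§5 applies: 30 + 1 = 31.
Final offense level: 31.
Criminal history: 5 prior points → Category II (3-10).
Level 31 falls in the 29-31 band.
Grid: Level 29-31 × Category II = 276-304 weeks.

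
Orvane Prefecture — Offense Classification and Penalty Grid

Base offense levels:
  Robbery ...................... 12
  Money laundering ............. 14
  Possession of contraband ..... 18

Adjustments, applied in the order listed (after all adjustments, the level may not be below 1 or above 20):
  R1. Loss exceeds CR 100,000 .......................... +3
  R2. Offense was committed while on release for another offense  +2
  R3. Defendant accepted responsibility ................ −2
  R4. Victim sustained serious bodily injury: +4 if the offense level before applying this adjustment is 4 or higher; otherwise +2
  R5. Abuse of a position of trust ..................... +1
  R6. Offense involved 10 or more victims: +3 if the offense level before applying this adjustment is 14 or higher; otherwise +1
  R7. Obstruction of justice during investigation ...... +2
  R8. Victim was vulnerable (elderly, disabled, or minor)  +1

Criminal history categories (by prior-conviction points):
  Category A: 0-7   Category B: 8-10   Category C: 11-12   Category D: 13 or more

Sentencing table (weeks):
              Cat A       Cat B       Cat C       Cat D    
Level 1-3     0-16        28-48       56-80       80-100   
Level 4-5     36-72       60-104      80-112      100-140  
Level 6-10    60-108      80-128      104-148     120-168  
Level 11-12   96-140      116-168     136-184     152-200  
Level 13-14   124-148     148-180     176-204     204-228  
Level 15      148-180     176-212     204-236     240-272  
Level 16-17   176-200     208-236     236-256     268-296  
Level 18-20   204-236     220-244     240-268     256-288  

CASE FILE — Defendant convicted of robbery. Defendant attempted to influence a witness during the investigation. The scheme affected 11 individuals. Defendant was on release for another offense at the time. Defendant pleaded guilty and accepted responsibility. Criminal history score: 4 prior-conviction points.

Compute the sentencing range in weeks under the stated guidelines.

148-180 weeks

Base offense level for robbery: 12.
R1 does not apply.
R2 applies: 12 + 2 = 14.
R3 applies: 14 − 2 = 12.
R4 does not apply.
R6 applies (level before this adjustment is 12 < 14, so +1): 12 + 1 = 13.
R7 applies: 13 + 2 = 15.
Final offense level: 15.
Criminal history: 4 prior points → Category A (0-7).
Level 15 falls in the 15 band.
Grid: Level 15 × Category A = 148-180 weeks.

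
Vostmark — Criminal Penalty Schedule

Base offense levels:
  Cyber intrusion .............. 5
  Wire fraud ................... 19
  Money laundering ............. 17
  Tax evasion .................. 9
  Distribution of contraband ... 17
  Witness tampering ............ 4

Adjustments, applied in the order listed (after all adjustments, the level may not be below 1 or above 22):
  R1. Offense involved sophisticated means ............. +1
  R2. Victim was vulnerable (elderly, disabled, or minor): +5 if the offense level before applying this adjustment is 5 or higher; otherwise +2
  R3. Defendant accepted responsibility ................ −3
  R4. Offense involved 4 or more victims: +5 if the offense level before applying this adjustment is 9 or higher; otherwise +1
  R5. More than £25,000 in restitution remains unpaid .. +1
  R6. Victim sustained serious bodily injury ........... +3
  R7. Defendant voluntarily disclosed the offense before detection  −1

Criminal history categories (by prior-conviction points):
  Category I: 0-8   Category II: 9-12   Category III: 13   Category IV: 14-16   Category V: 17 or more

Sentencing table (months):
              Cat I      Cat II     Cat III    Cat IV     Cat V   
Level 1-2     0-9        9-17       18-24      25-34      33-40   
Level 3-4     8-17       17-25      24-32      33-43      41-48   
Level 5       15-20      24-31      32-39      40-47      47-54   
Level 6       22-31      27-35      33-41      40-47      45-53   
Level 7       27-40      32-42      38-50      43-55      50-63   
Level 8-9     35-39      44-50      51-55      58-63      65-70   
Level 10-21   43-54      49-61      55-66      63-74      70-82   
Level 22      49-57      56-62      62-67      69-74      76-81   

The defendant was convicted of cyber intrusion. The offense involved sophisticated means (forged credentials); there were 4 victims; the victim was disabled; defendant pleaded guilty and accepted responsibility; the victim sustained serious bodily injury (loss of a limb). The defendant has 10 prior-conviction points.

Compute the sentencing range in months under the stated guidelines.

49-61 months

Base offense level for cyber intrusion: 5.
R1 applies: 5 + 1 = 6.
R2 applies (level before this adjustment is 6 ≥ 5, so +5): 6 + 5 = 11.
R3 applies: 11 − 3 = 8.
R4 applies (level before this adjustment is 8 < 9, so +1): 8 + 1 = 9.
R5 does not apply.
R6 applies: 9 + 3 = 12.
R7 does not apply.
Final offense level: 12.
Criminal history: 10 prior points → Category II (9-12).
Level 12 falls in the 10-21 band.
Grid: Level 10-21 × Category II = 49-61 months.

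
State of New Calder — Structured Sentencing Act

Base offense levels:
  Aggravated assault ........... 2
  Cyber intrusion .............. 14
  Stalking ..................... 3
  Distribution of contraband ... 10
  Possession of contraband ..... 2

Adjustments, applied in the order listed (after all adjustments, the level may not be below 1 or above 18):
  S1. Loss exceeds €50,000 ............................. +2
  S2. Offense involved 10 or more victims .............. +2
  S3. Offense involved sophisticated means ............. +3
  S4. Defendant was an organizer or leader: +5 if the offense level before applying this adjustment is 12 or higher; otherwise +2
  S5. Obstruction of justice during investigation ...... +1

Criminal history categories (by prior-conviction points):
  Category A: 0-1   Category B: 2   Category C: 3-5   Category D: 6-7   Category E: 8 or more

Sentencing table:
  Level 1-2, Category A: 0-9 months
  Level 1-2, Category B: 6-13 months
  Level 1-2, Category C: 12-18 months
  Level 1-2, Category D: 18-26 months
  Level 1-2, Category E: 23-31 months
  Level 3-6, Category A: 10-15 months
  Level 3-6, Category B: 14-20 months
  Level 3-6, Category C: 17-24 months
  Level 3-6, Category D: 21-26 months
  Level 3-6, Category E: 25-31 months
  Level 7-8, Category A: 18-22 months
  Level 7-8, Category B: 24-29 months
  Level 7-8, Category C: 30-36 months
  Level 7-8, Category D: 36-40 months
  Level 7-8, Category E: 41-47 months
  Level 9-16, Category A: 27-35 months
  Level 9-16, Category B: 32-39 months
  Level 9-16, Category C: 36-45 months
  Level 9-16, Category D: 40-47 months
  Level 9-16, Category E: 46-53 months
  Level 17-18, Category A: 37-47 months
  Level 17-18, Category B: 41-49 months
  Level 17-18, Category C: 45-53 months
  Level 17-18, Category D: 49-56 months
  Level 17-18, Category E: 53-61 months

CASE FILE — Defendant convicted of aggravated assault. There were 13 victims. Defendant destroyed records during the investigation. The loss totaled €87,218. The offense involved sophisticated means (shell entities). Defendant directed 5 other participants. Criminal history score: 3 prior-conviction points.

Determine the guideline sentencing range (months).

36-45 months

Base offense level for aggravated assault: 2.
S1 applies: 2 + 2 = 4.
S2 applies: 4 + 2 = 6.
S3 applies: 6 + 3 = 9.
S4 applies (level before this adjustment is 9 < 12, so +2): 9 + 2 = 11.
S5 applies: 11 + 1 = 12.
Final offense level: 12.
Criminal history: 3 prior points → Category C (3-5).
Level 12 falls in the 9-16 band.
Grid: Level 9-16 × Category C = 36-45 months.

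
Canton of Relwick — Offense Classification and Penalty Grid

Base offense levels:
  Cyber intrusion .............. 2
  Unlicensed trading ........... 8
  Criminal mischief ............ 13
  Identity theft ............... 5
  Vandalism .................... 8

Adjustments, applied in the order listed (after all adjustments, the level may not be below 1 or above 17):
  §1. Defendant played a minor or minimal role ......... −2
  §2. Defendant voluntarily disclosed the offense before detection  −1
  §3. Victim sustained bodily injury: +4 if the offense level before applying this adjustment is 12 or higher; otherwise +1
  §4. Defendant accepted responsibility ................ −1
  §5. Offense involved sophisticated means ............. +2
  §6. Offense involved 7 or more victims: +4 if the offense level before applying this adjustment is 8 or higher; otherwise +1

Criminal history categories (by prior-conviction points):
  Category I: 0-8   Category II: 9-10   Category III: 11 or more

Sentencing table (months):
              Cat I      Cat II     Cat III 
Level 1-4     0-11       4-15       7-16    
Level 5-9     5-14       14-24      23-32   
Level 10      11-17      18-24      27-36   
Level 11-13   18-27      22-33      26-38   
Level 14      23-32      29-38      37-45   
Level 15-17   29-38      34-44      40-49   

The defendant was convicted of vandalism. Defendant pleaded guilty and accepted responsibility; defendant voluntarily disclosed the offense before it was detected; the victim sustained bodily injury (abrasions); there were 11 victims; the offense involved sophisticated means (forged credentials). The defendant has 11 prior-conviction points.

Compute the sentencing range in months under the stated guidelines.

26-38 months

Base offense level for vandalism: 8.
§1 does not apply.
§2 applies: 8 − 1 = 7.
§3 applies (level before this adjustment is 7 < 12, so +1): 7 + 1 = 8.
§4 applies: 8 − 1 = 7.
§5 applies: 7 + 2 = 9.
§6 applies (level before this adjustment is 9 ≥ 8, so +4): 9 + 4 = 13.
Final offense level: 13.
Criminal history: 11 prior points → Category III (11+).
Level 13 falls in the 11-13 band.
Grid: Level 11-13 × Category III = 26-38 months.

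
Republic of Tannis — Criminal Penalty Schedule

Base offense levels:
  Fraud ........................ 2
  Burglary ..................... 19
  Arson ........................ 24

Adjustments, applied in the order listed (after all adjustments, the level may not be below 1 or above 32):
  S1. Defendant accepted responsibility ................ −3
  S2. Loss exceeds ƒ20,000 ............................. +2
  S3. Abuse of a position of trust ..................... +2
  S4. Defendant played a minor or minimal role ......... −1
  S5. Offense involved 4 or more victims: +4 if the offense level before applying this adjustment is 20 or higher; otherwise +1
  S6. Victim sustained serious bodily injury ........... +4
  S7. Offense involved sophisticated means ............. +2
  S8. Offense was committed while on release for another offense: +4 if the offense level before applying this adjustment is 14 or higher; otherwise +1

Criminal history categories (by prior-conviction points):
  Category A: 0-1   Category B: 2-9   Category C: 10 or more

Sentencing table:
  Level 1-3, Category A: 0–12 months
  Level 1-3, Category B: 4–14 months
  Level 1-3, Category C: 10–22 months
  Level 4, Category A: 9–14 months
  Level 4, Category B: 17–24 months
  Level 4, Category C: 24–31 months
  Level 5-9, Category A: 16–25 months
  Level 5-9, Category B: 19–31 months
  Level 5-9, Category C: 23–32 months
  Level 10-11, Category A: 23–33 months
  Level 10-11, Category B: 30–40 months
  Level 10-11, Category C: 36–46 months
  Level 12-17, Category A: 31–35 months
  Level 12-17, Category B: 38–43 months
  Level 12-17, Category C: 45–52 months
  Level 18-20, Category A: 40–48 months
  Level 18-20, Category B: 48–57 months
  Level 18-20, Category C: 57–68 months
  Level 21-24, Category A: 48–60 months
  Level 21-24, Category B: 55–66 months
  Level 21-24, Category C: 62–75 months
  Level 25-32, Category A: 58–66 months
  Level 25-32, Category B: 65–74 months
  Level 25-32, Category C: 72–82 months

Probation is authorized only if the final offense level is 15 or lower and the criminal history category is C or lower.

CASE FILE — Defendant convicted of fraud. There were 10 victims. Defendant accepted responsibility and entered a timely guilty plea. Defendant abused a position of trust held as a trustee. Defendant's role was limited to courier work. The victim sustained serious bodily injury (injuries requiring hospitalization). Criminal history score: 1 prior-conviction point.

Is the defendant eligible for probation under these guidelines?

Yes

Base offense level for fraud: 2.
S1 applies: 2 − 3 = -1.
S3 applies: -1 + 2 = 1.
S4 applies: 1 − 1 = 0.
S5 applies (level before this adjustment is 0 < 20, so +1): 0 + 1 = 1.
S6 applies: 1 + 4 = 5.
S7 does not apply.
Final offense level: 5.
Criminal history: 1 prior point → Category A (0-1).
Level 5 falls in the 5-9 band.
Grid: Level 5-9 × Category A = 16-25 months.
Probation check: level 5 ≤ 15 and category A ≤ C → eligible.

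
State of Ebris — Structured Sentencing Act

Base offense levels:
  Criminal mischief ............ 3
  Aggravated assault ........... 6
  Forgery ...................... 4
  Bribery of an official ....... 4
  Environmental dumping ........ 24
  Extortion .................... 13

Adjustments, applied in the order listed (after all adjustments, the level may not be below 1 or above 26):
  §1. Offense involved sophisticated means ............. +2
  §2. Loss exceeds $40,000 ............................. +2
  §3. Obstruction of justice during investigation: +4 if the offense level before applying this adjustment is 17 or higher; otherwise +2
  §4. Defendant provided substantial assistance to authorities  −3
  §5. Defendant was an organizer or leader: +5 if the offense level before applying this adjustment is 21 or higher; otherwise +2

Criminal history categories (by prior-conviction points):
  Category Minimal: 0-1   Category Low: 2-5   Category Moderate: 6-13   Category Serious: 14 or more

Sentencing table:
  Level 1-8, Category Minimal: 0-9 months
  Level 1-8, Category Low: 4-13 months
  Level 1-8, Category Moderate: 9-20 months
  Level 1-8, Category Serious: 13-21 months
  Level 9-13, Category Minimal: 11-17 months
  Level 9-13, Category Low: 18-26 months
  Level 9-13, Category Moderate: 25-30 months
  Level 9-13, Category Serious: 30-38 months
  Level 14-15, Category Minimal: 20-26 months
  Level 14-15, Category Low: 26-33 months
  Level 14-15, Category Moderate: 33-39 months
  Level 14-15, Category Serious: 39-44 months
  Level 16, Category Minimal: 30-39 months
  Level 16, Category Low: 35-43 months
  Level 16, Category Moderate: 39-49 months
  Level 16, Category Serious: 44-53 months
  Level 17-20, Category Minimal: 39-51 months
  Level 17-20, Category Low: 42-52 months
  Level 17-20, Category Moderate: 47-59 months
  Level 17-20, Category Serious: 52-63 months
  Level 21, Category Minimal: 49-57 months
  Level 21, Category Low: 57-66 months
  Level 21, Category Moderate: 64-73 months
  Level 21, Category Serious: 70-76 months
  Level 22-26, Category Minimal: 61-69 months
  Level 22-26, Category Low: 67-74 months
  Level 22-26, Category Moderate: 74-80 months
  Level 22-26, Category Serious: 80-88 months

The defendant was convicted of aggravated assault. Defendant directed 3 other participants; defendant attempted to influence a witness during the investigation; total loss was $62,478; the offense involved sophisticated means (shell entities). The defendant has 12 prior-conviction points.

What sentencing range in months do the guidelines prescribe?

33-39 months

Base offense level for aggravated assault: 6.
§1 applies: 6 + 2 = 8.
§2 applies: 8 + 2 = 10.
§3 applies (level before this adjustment is 10 < 17, so +2): 10 + 2 = 12.
§4 does not apply.
§5 applies (level before this adjustment is 12 < 21, so +2): 12 + 2 = 14.
Final offense level: 14.
Criminal history: 12 prior points → Category Moderate (6-13).
Level 14 falls in the 14-15 band.
Grid: Level 14-15 × Category Moderate = 33-39 months.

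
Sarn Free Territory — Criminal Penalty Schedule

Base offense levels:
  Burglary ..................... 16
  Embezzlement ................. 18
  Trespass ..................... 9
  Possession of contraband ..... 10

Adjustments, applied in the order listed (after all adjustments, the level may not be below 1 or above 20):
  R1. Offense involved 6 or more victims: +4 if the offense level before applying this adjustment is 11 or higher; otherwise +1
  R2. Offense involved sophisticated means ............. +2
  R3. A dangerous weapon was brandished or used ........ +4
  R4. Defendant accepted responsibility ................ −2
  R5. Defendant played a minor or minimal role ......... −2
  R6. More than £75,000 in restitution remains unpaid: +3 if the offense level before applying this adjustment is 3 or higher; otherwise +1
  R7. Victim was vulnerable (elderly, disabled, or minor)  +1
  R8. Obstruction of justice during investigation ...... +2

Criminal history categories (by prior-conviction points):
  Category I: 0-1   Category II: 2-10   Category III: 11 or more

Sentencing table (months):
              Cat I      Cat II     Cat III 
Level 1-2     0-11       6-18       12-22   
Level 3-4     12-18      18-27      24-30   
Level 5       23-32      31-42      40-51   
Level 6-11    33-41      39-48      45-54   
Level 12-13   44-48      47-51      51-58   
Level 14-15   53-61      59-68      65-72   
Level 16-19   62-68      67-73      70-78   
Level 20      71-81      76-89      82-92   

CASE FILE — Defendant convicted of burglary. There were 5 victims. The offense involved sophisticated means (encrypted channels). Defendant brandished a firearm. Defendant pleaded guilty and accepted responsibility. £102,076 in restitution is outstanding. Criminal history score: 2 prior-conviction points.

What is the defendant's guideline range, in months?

76-89 months

Base offense level for burglary: 16.
R1 does not apply.
R2 applies: 16 + 2 = 18.
R3 applies: 18 + 4 = 22.
R4 applies: 22 − 2 = 20.
R5 does not apply.
R6 applies (level before this adjustment is 20 ≥ 3, so +3): 20 + 3 = 23.
R8 does not apply.
Level 23 exceeds the maximum of 20; capped at 20.
Final offense level: 20.
Criminal history: 2 prior points → Category II (2-10).
Level 20 falls in the 20 band.
Grid: Level 20 × Category II = 76-89 months.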